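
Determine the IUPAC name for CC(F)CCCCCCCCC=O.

10-fluoroundecanal

The longest carbon chain that includes the –CHO group has 11 carbons, so the parent hydride is undecane.
An aldehyde (terminal –CHO) is the principal characteristic group, giving the suffix -al.
Number the chain so that the aldehyde carbon is C-1 by definition.
With this numbering: a fluoro group at C-10.
The name is 10-fluoroundecanal.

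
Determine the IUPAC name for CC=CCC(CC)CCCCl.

8-chloro-5-ethyloct-2-ene

Counting along the main chain through the multiple bond gives 8 carbons: the parent is octane.
The chain contains a C=C double bond, so the unsaturation ending is -ene.
Number the chain so that numbering from this end puts the double bond at C-2 rather than C-6.
With this numbering: the double bond between C-2 and C-3; a chloro group at C-8; an ethyl group at C-5.
The substituents are ordered alphabetically, ignoring any di-/tri- multipliers.
The name is 8-chloro-5-ethyloct-2-ene.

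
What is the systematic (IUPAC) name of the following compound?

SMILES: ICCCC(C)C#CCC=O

Counting along the main chain through the –CHO group and the multiple bond gives 8 carbons: the parent is octane.
The highest-priority functional group is an aldehyde (terminal –CHO), so the name ends in -al.
The chain contains a C≡C triple bond, so the unsaturation ending is -yne.
Choose the numbering such that the aldehyde carbon is C-1 by definition.
With this numbering: the triple bond between C-3 and C-4; an iodo group at C-8; a methyl group at C-5.
Substituent prefixes are cited in alphabetical order (multiplying prefixes like di-/tri- are ignored for ordering).
Putting it together: 8-iodo-5-methyloct-3-ynal.

8-iodo-5-methyloct-3-ynal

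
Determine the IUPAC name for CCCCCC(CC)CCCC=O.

5-ethyldecanal

The longest carbon chain that includes the –CHO group has 10 carbons, so the parent hydride is decane.
The highest-priority functional group is an aldehyde (terminal –CHO), so the name ends in -al.
Choose the numbering such that the aldehyde carbon is C-1 by definition.
This places an ethyl group at C-5.
The name is 5-ethyldecanal.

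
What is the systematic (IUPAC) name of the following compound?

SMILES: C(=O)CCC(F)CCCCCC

The longest carbon chain that includes the –CHO group has 10 carbons, so the parent hydride is decane.
The highest-priority functional group is an aldehyde (terminal –CHO), so the name ends in -al.
Number the chain so that the aldehyde carbon is C-1 by definition.
This places a fluoro group at C-4.
The name is 4-fluorodecanal.

4-fluorodecanal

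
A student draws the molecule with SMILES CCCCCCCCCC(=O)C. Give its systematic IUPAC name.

undecan-2-one

The longest chain bearing the carbonyl is 11 carbons long (undecane).
The highest-priority functional group is a ketone (C=O on an internal carbon), so the name ends in -one.
Choose the numbering such that numbering from this end puts the carbonyl group at C-2 rather than C-10.
That gives the carbonyl at C-2.
Putting it together: undecan-2-one.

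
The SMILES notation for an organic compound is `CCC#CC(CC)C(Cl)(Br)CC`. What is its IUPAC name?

6-bromo-6-chloro-5-ethyloct-3-yne

Counting along the main chain through the multiple bond gives 8 carbons: the parent is octane.
A C≡C triple bond in the chain gives the infix -yne-.
The numbering direction is chosen so that numbering from this end puts the triple bond at C-3 rather than C-5.
This places the triple bond between C-3 and C-4; a bromo group at C-6; a chloro group at C-6; an ethyl group at C-5.
Substituent prefixes are cited in alphabetical order (multiplying prefixes like di-/tri- are ignored for ordering).
Putting it together: 6-bromo-6-chloro-5-ethyloct-3-yne.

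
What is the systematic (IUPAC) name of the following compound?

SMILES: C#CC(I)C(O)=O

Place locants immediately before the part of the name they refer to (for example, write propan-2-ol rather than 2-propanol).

The longest carbon chain that includes the –COOH group and the multiple bond has 4 carbons, so the parent hydride is butane.
A carboxylic acid (terminal –COOH) is the principal characteristic group, giving the suffix -oic acid.
There is one C≡C triple bond, indicated by the ending -yne.
The numbering direction is chosen so that the carboxylic acid carbon is C-1 by definition.
With this numbering: the triple bond between C-3 and C-4; an iodo group at C-2.
The name is 2-iodobut-3-ynoic acid.

2-iodobut-3-ynoic acid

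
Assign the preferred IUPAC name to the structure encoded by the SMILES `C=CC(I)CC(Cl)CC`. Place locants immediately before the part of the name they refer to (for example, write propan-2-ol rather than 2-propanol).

5-chloro-3-iodohept-1-ene

The longest chain bearing the multiple bond is 7 carbons long (heptane).
A C=C double bond in the chain gives the infix -ene-.
Number the chain so that numbering from this end puts the double bond at C-1 rather than C-6.
That gives the double bond between C-1 and C-2; a chloro group at C-5; an iodo group at C-3.
Substituent prefixes are cited in alphabetical order (multiplying prefixes like di-/tri- are ignored for ordering).
Putting it together: 5-chloro-3-iodohept-1-ene.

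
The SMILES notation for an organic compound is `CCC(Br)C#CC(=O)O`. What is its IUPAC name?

4-bromohex-2-ynoic acid

The longest chain bearing the –COOH group and the multiple bond is 6 carbons long (hexane).
The principal characteristic group is a carboxylic acid (terminal –COOH), named with the suffix -oic acid.
A C≡C triple bond in the chain gives the infix -yne-.
Number the chain so that the carboxylic acid carbon is C-1 by definition.
With this numbering: the triple bond between C-2 and C-3; a bromo group at C-4.
Putting it together: 4-bromohex-2-ynoic acid.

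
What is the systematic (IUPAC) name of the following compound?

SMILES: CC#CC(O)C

The longest chain bearing the –OH group and the multiple bond is 5 carbons long (pentane).
The principal characteristic group is an alcohol (–OH), named with the suffix -ol.
The chain contains a C≡C triple bond, so the unsaturation ending is -yne.
The numbering direction is chosen so that numbering from this end puts the hydroxyl group at C-2 rather than C-4.
This places the hydroxyl at C-2; the triple bond between C-3 and C-4.
The name is pent-3-yn-2-ol.

pent-3-yn-2-ol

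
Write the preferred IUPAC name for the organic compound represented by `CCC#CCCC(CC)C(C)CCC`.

Counting along the main chain through the multiple bond gives 11 carbons: the parent is undecane.
The chain contains a C≡C triple bond, so the unsaturation ending is -yne.
Number the chain so that numbering from this end puts the triple bond at C-3 rather than C-8.
This places the triple bond between C-3 and C-4; an ethyl group at C-7; a methyl group at C-8.
The substituents are ordered alphabetically, ignoring any di-/tri- multipliers.
Putting it together: 7-ethyl-8-methylundec-3-yne.

7-ethyl-8-methylundec-3-yne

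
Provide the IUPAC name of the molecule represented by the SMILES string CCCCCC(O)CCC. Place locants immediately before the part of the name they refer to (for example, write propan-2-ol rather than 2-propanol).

Counting along the main chain through the –OH group gives 9 carbons: the parent is nonane.
An alcohol (–OH) is the principal characteristic group, giving the suffix -ol.
Choose the numbering such that numbering from this end puts the hydroxyl group at C-4 rather than C-6.
This places the hydroxyl at C-4.
Assembling the pieces gives nonan-4-ol.

nonan-4-ol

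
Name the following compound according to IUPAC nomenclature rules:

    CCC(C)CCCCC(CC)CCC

The longest continuous carbon chain has 11 atoms, so the parent hydride is undecane.
Choose the numbering such that the substituent locant set {3,8} is lower than {4,9} at the first point of difference.
This places an ethyl group at C-8; a methyl group at C-3.
Substituent prefixes are cited in alphabetical order (multiplying prefixes like di-/tri- are ignored for ordering).
Assembling the pieces gives 8-ethyl-3-methylundecane.

8-ethyl-3-methylundecane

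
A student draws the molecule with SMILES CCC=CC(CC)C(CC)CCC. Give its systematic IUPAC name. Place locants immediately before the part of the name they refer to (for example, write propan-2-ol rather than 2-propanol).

The longest chain bearing the multiple bond is 9 carbons long (nonane).
The chain contains a C=C double bond, so the unsaturation ending is -ene.
Choose the numbering such that numbering from this end puts the double bond at C-3 rather than C-6.
That gives the double bond between C-3 and C-4; ethyl groups at C-5 and C-6.
Putting it together: 5,6-diethylnon-3-ene.

5,6-diethylnon-3-ene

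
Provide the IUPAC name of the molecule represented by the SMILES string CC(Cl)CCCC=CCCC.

Counting along the main chain through the multiple bond gives 10 carbons: the parent is decane.
The chain contains a C=C double bond, so the unsaturation ending is -ene.
Choose the numbering such that numbering from this end puts the double bond at C-4 rather than C-6.
That gives the double bond between C-4 and C-5; a chloro group at C-9.
Assembling the pieces gives 9-chlorodec-4-ene.

9-chlorodec-4-ene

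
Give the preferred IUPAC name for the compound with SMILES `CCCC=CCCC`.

The longest chain bearing the multiple bond is 8 carbons long (octane).
A C=C double bond in the chain gives the infix -ene-.
Numbering from either end gives identical locants here.
With this numbering: the double bond between C-4 and C-5.
Assembling the pieces gives oct-4-ene.

oct-4-ene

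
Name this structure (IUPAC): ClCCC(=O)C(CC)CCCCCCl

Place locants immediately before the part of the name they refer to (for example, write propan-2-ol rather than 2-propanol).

The longest chain bearing the carbonyl is 9 carbons long (nonane).
The principal characteristic group is a ketone (C=O on an internal carbon), named with the suffix -one.
Number the chain so that numbering from this end puts the carbonyl group at C-3 rather than C-7.
This places the carbonyl at C-3; chloro groups at C-1 and C-9; an ethyl group at C-4.
Prefixes are listed alphabetically: chloro, ethyl.
Assembling the pieces gives 1,9-dichloro-4-ethylnonan-3-one.

1,9-dichloro-4-ethylnonan-3-one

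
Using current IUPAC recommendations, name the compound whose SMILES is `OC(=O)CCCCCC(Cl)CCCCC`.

The longest chain bearing the –COOH group is 12 carbons long (dodecane).
The highest-priority functional group is a carboxylic acid (terminal –COOH), so the name ends in -oic acid.
Number the chain so that the carboxylic acid carbon is C-1 by definition.
This places a chloro group at C-7.
Putting it together: 7-chlorododecanoic acid.

7-chlorododecanoic acid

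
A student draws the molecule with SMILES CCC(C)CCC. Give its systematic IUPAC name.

The parent chain contains 6 carbons (hexane).
The numbering direction is chosen so that the substituent locant set {3} is lower than {4} at the first point of difference.
That gives a methyl group at C-3.
Putting it together: 3-methylhexane.

3-methylhexane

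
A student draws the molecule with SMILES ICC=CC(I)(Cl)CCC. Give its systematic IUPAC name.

4-chloro-1,4-diiodohept-2-ene

Counting along the main chain through the multiple bond gives 7 carbons: the parent is heptane.
The chain contains a C=C double bond, so the unsaturation ending is -ene.
The numbering direction is chosen so that numbering from this end puts the double bond at C-2 rather than C-5.
With this numbering: the double bond between C-2 and C-3; a chloro group at C-4; iodo groups at C-1 and C-4.
Substituent prefixes are cited in alphabetical order (multiplying prefixes like di-/tri- are ignored for ordering).
The name is 4-chloro-1,4-diiodohept-2-ene.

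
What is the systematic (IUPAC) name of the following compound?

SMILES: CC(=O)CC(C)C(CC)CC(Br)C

7-bromo-5-ethyl-4-methyloctan-2-one

Counting along the main chain through the carbonyl gives 8 carbons: the parent is octane.
The highest-priority functional group is a ketone (C=O on an internal carbon), so the name ends in -one.
Number the chain so that numbering from this end puts the carbonyl group at C-2 rather than C-7.
This places the carbonyl at C-2; a bromo group at C-7; an ethyl group at C-5; a methyl group at C-4.
The substituents are ordered alphabetically, ignoring any di-/tri- multipliers.
The name is 7-bromo-5-ethyl-4-methyloctan-2-one.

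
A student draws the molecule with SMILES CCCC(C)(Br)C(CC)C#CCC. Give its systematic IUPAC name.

The longest chain bearing the multiple bond is 9 carbons long (nonane).
There is one C≡C triple bond, indicated by the ending -yne.
The numbering direction is chosen so that numbering from this end puts the triple bond at C-3 rather than C-6.
This places the triple bond between C-3 and C-4; a bromo group at C-6; an ethyl group at C-5; a methyl group at C-6.
Substituent prefixes are cited in alphabetical order (multiplying prefixes like di-/tri- are ignored for ordering).
Assembling the pieces gives 6-bromo-5-ethyl-6-methylnon-3-yne.

6-bromo-5-ethyl-6-methylnon-3-yne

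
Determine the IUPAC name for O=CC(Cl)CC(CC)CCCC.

2-chloro-4-ethyloctanal

The longest carbon chain that includes the –CHO group has 8 carbons, so the parent hydride is octane.
An aldehyde (terminal –CHO) is the principal characteristic group, giving the suffix -al.
Choose the numbering such that the aldehyde carbon is C-1 by definition.
This places a chloro group at C-2; an ethyl group at C-4.
Prefixes are listed alphabetically: chloro, ethyl.
Putting it together: 2-chloro-4-ethyloctanal.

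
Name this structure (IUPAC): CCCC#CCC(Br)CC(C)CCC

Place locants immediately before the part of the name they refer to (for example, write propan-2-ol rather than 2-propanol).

The longest chain bearing the multiple bond is 12 carbons long (dodecane).
The chain contains a C≡C triple bond, so the unsaturation ending is -yne.
The numbering direction is chosen so that numbering from this end puts the triple bond at C-4 rather than C-8.
That gives the triple bond between C-4 and C-5; a bromo group at C-7; a methyl group at C-9.
Prefixes are listed alphabetically: bromo, methyl.
Putting it together: 7-bromo-9-methyldodec-4-yne.

7-bromo-9-methyldodec-4-yne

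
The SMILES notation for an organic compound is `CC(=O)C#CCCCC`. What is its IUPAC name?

The longest carbon chain that includes the carbonyl and the multiple bond has 8 carbons, so the parent hydride is octane.
The highest-priority functional group is a ketone (C=O on an internal carbon), so the name ends in -one.
There is one C≡C triple bond, indicated by the ending -yne.
Choose the numbering such that numbering from this end puts the carbonyl group at C-2 rather than C-7.
With this numbering: the carbonyl at C-2; the triple bond between C-3 and C-4.
Putting it together: oct-3-yn-2-one.

oct-3-yn-2-one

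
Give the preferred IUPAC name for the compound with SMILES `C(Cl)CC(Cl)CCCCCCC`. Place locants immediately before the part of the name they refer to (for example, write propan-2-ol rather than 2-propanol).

The longest carbon chain is 10 atoms: the parent is decane.
Choose the numbering such that the substituent locant set {1,3} is lower than {8,10} at the first point of difference.
With this numbering: chloro groups at C-1 and C-3.
Putting it together: 1,3-dichlorodecane.

1,3-dichlorodecane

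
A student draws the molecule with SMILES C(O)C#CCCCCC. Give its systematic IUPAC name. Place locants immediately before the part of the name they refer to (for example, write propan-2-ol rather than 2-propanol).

oct-2-yn-1-ol

The longest carbon chain that includes the –OH group and the multiple bond has 8 carbons, so the parent hydride is octane.
An alcohol (–OH) is the principal characteristic group, giving the suffix -ol.
There is one C≡C triple bond, indicated by the ending -yne.
The numbering direction is chosen so that numbering from this end puts the hydroxyl group at C-1 rather than C-8.
With this numbering: the hydroxyl at C-1; the triple bond between C-2 and C-3.
The name is oct-2-yn-1-ol.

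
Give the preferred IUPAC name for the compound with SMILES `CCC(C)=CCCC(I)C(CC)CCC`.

The longest carbon chain that includes the multiple bond has 11 carbons, so the parent hydride is undecane.
The chain contains a C=C double bond, so the unsaturation ending is -ene.
The numbering direction is chosen so that numbering from this end puts the double bond at C-3 rather than C-8.
This places the double bond between C-3 and C-4; an ethyl group at C-8; an iodo group at C-7; a methyl group at C-3.
The substituents are ordered alphabetically, ignoring any di-/tri- multipliers.
The name is 8-ethyl-7-iodo-3-methylundec-3-ene.

8-ethyl-7-iodo-3-methylundec-3-ene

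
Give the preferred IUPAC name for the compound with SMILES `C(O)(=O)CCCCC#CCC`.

non-6-ynoic acid

The longest chain bearing the –COOH group and the multiple bond is 9 carbons long (nonane).
A carboxylic acid (terminal –COOH) is the principal characteristic group, giving the suffix -oic acid.
A C≡C triple bond in the chain gives the infix -yne-.
The numbering direction is chosen so that the carboxylic acid carbon is C-1 by definition.
That gives the triple bond between C-6 and C-7.
Putting it together: non-6-ynoic acid.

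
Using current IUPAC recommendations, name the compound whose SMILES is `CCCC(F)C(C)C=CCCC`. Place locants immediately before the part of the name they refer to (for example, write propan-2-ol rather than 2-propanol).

The longest chain bearing the multiple bond is 10 carbons long (decane).
The chain contains a C=C double bond, so the unsaturation ending is -ene.
Number the chain so that numbering from this end puts the double bond at C-4 rather than C-6.
That gives the double bond between C-4 and C-5; a fluoro group at C-7; a methyl group at C-6.
Substituent prefixes are cited in alphabetical order (multiplying prefixes like di-/tri- are ignored for ordering).
Putting it together: 7-fluoro-6-methyldec-4-ene.

7-fluoro-6-methyldec-4-ene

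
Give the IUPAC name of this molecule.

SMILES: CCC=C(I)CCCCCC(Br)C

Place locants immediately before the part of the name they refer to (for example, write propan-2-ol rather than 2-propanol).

10-bromo-4-iodoundec-3-ene

The longest carbon chain that includes the multiple bond has 11 carbons, so the parent hydride is undecane.
A C=C double bond in the chain gives the infix -ene-.
Number the chain so that numbering from this end puts the double bond at C-3 rather than C-8.
This places the double bond between C-3 and C-4; a bromo group at C-10; an iodo group at C-4.
The substituents are ordered alphabetically, ignoring any di-/tri- multipliers.
Putting it together: 10-bromo-4-iodoundec-3-ene.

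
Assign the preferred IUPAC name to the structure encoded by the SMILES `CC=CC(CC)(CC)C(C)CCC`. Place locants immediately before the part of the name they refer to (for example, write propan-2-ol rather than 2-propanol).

4,4-diethyl-5-methyloct-2-ene

The longest chain bearing the multiple bond is 8 carbons long (octane).
A C=C double bond in the chain gives the infix -ene-.
The numbering direction is chosen so that numbering from this end puts the double bond at C-2 rather than C-6.
That gives the double bond between C-2 and C-3; two ethyl groups at C-4; a methyl group at C-5.
The substituents are ordered alphabetically, ignoring any di-/tri- multipliers.
Putting it together: 4,4-diethyl-5-methyloct-2-ene.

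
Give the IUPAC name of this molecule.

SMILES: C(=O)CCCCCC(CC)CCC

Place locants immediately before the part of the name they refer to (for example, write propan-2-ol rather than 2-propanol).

The longest chain bearing the –CHO group is 10 carbons long (decane).
An aldehyde (terminal –CHO) is the principal characteristic group, giving the suffix -al.
The numbering direction is chosen so that the aldehyde carbon is C-1 by definition.
This places an ethyl group at C-7.
Putting it together: 7-ethyldecanal.

7-ethyldecanal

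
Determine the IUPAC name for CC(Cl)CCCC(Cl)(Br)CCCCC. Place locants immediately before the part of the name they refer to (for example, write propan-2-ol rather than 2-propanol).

6-bromo-2,6-dichloroundecane

The longest continuous carbon chain has 11 atoms, so the parent hydride is undecane.
Choose the numbering such that the substituent locant set {2,6,6} is lower than {6,6,10} at the first point of difference.
This places a bromo group at C-6; chloro groups at C-2 and C-6.
Substituent prefixes are cited in alphabetical order (multiplying prefixes like di-/tri- are ignored for ordering).
Putting it together: 6-bromo-2,6-dichloroundecane.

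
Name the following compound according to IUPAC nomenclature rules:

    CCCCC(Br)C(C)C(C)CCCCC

The parent chain contains 12 carbons (dodecane).
Number the chain so that the substituent locant set {5,6,7} is lower than {6,7,8} at the first point of difference.
With this numbering: a bromo group at C-5; methyl groups at C-6 and C-7.
Prefixes are listed alphabetically: bromo, methyl.
Putting it together: 5-bromo-6,7-dimethyldodecane.

5-bromo-6,7-dimethyldodecane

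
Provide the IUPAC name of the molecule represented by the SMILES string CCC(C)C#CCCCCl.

1-chloro-6-methyloct-4-yne

Counting along the main chain through the multiple bond gives 8 carbons: the parent is octane.
The chain contains a C≡C triple bond, so the unsaturation ending is -yne.
Number the chain so that the substituent locant set {1,6} is lower than {3,8} at the first point of difference.
With this numbering: the triple bond between C-4 and C-5; a chloro group at C-1; a methyl group at C-6.
The substituents are ordered alphabetically, ignoring any di-/tri- multipliers.
Putting it together: 1-chloro-6-methyloct-4-yne.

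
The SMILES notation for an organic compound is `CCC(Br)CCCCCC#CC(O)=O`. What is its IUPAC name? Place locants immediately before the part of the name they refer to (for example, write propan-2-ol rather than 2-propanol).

9-bromoundec-2-ynoic acid

The longest chain bearing the –COOH group and the multiple bond is 11 carbons long (undecane).
A carboxylic acid (terminal –COOH) is the principal characteristic group, giving the suffix -oic acid.
There is one C≡C triple bond, indicated by the ending -yne.
The numbering direction is chosen so that the carboxylic acid carbon is C-1 by definition.
That gives the triple bond between C-2 and C-3; a bromo group at C-9.
The name is 9-bromoundec-2-ynoic acid.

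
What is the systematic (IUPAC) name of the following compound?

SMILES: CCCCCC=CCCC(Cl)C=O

2-chloroundec-5-enal

Counting along the main chain through the –CHO group and the multiple bond gives 11 carbons: the parent is undecane.
An aldehyde (terminal –CHO) is the principal characteristic group, giving the suffix -al.
There is one C=C double bond, indicated by the ending -ene.
The numbering direction is chosen so that the aldehyde carbon is C-1 by definition.
That gives the double bond between C-5 and C-6; a chloro group at C-2.
Putting it together: 2-chloroundec-5-enal.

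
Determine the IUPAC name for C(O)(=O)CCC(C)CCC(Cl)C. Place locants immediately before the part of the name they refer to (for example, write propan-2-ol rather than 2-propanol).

7-chloro-4-methyloctanoic acid

Counting along the main chain through the –COOH group gives 8 carbons: the parent is octane.
The highest-priority functional group is a carboxylic acid (terminal –COOH), so the name ends in -oic acid.
Choose the numbering such that the carboxylic acid carbon is C-1 by definition.
This places a chloro group at C-7; a methyl group at C-4.
The substituents are ordered alphabetically, ignoring any di-/tri- multipliers.
The name is 7-chloro-4-methyloctanoic acid.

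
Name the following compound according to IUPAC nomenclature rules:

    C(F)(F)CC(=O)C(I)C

The longest carbon chain that includes the carbonyl has 5 carbons, so the parent hydride is pentane.
A ketone (C=O on an internal carbon) is the principal characteristic group, giving the suffix -one.
Choose the numbering such that the substituent locant set {1,1,4} is lower than {2,5,5} at the first point of difference.
With this numbering: the carbonyl at C-3; two fluoro groups at C-1; an iodo group at C-4.
The substituents are ordered alphabetically, ignoring any di-/tri- multipliers.
The name is 1,1-difluoro-4-iodopentan-3-one.

1,1-difluoro-4-iodopentan-3-one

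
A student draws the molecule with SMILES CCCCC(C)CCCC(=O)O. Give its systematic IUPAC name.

Counting along the main chain through the –COOH group gives 9 carbons: the parent is nonane.
A carboxylic acid (terminal –COOH) is the principal characteristic group, giving the suffix -oic acid.
Choose the numbering such that the carboxylic acid carbon is C-1 by definition.
That gives a methyl group at C-5.
Putting it together: 5-methylnonanoic acid.

5-methylnonanoic acid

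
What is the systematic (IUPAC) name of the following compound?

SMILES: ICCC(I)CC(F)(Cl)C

5-chloro-5-fluoro-1,3-diiodohexane

The longest carbon chain is 6 atoms: the parent is hexane.
Number the chain so that the substituent locant set {1,3,5,5} is lower than {2,2,4,6} at the first point of difference.
That gives a chloro group at C-5; a fluoro group at C-5; iodo groups at C-1 and C-3.
Substituent prefixes are cited in alphabetical order (multiplying prefixes like di-/tri- are ignored for ordering).
The name is 5-chloro-5-fluoro-1,3-diiodohexane.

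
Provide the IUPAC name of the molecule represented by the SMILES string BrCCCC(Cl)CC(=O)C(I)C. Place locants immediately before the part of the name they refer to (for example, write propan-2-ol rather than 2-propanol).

The longest chain bearing the carbonyl is 8 carbons long (octane).
A ketone (C=O on an internal carbon) is the principal characteristic group, giving the suffix -one.
Number the chain so that numbering from this end puts the carbonyl group at C-3 rather than C-6.
That gives the carbonyl at C-3; a bromo group at C-8; a chloro group at C-5; an iodo group at C-2.
The substituents are ordered alphabetically, ignoring any di-/tri- multipliers.
The name is 8-bromo-5-chloro-2-iodooctan-3-one.

8-bromo-5-chloro-2-iodooctan-3-one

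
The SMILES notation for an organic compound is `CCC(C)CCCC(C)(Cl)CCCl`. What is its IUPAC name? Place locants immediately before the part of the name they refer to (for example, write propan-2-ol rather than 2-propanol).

1,3-dichloro-3,7-dimethylnonane

The longest continuous carbon chain has 9 atoms, so the parent hydride is nonane.
Number the chain so that the substituent locant set {1,3,3,7} is lower than {3,7,7,9} at the first point of difference.
With this numbering: chloro groups at C-1 and C-3; methyl groups at C-3 and C-7.
Prefixes are listed alphabetically: chloro, methyl.
Assembling the pieces gives 1,3-dichloro-3,7-dimethylnonane.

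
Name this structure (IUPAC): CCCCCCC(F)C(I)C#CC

5-fluoro-4-iodoundec-2-yne

The longest chain bearing the multiple bond is 11 carbons long (undecane).
The chain contains a C≡C triple bond, so the unsaturation ending is -yne.
Choose the numbering such that numbering from this end puts the triple bond at C-2 rather than C-9.
With this numbering: the triple bond between C-2 and C-3; a fluoro group at C-5; an iodo group at C-4.
Prefixes are listed alphabetically: fluoro, iodo.
Putting it together: 5-fluoro-4-iodoundec-2-yne.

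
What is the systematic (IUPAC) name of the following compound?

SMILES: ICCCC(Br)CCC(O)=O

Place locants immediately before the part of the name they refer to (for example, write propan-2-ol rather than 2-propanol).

The longest chain bearing the –COOH group is 7 carbons long (heptane).
The highest-priority functional group is a carboxylic acid (terminal –COOH), so the name ends in -oic acid.
Choose the numbering such that the carboxylic acid carbon is C-1 by definition.
With this numbering: a bromo group at C-4; an iodo group at C-7.
Substituent prefixes are cited in alphabetical order (multiplying prefixes like di-/tri- are ignored for ordering).
Assembling the pieces gives 4-bromo-7-iodoheptanoic acid.

4-bromo-7-iodoheptanoic acid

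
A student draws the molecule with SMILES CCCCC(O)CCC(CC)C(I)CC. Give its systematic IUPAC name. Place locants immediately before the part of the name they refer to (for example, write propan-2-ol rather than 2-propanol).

The longest carbon chain that includes the –OH group has 11 carbons, so the parent hydride is undecane.
The highest-priority functional group is an alcohol (–OH), so the name ends in -ol.
Number the chain so that numbering from this end puts the hydroxyl group at C-5 rather than C-7.
This places the hydroxyl at C-5; an ethyl group at C-8; an iodo group at C-9.
Substituent prefixes are cited in alphabetical order (multiplying prefixes like di-/tri- are ignored for ordering).
Assembling the pieces gives 8-ethyl-9-iodoundecan-5-ol.

8-ethyl-9-iodoundecan-5-ol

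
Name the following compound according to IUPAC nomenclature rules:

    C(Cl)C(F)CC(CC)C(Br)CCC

The longest carbon chain is 8 atoms: the parent is octane.
Number the chain so that the substituent locant set {1,2,4,5} is lower than {4,5,7,8} at the first point of difference.
With this numbering: a bromo group at C-5; a chloro group at C-1; an ethyl group at C-4; a fluoro group at C-2.
Substituent prefixes are cited in alphabetical order (multiplying prefixes like di-/tri- are ignored for ordering).
Putting it together: 5-bromo-1-chloro-4-ethyl-2-fluorooctane.

5-bromo-1-chloro-4-ethyl-2-fluorooctane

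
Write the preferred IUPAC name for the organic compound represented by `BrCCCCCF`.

1-bromo-5-fluoropentane

The longest carbon chain is 5 atoms: the parent is pentane.
The numbering direction is chosen so that the locant sets are identical either way, so the alphabetically earlier bromo substituent takes the lower locant (1 rather than 5).
This places a bromo group at C-1; a fluoro group at C-5.
Prefixes are listed alphabetically: bromo, fluoro.
Assembling the pieces gives 1-bromo-5-fluoropentane.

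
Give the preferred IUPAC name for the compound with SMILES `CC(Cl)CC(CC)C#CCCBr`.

1-bromo-7-chloro-5-ethyloct-3-yne

The longest chain bearing the multiple bond is 8 carbons long (octane).
There is one C≡C triple bond, indicated by the ending -yne.
The numbering direction is chosen so that numbering from this end puts the triple bond at C-3 rather than C-5.
With this numbering: the triple bond between C-3 and C-4; a bromo group at C-1; a chloro group at C-7; an ethyl group at C-5.
The substituents are ordered alphabetically, ignoring any di-/tri- multipliers.
Assembling the pieces gives 1-bromo-7-chloro-5-ethyloct-3-yne.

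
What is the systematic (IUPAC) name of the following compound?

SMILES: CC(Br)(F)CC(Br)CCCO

4,6-dibromo-6-fluoroheptan-1-ol

The longest carbon chain that includes the –OH group has 7 carbons, so the parent hydride is heptane.
The principal characteristic group is an alcohol (–OH), named with the suffix -ol.
Choose the numbering such that numbering from this end puts the hydroxyl group at C-1 rather than C-7.
That gives the hydroxyl at C-1; bromo groups at C-4 and C-6; a fluoro group at C-6.
Substituent prefixes are cited in alphabetical order (multiplying prefixes like di-/tri- are ignored for ordering).
Assembling the pieces gives 4,6-dibromo-6-fluoroheptan-1-ol.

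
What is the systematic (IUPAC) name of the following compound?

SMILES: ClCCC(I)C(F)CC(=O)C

7-chloro-4-fluoro-5-iodoheptan-2-one

Counting along the main chain through the carbonyl gives 7 carbons: the parent is heptane.
The principal characteristic group is a ketone (C=O on an internal carbon), named with the suffix -one.
The numbering direction is chosen so that numbering from this end puts the carbonyl group at C-2 rather than C-6.
This places the carbonyl at C-2; a chloro group at C-7; a fluoro group at C-4; an iodo group at C-5.
Substituent prefixes are cited in alphabetical order (multiplying prefixes like di-/tri- are ignored for ordering).
Assembling the pieces gives 7-chloro-4-fluoro-5-iodoheptan-2-one.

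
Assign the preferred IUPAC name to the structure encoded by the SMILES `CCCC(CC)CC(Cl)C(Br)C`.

2-bromo-3-chloro-5-ethyloctane

The longest carbon chain is 8 atoms: the parent is octane.
Number the chain so that the substituent locant set {2,3,5} is lower than {4,6,7} at the first point of difference.
This places a bromo group at C-2; a chloro group at C-3; an ethyl group at C-5.
The substituents are ordered alphabetically, ignoring any di-/tri- multipliers.
Assembling the pieces gives 2-bromo-3-chloro-5-ethyloctane.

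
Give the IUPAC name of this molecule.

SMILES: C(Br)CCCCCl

The longest carbon chain is 5 atoms: the parent is pentane.
Number the chain so that the locant sets are identical either way, so the alphabetically earlier bromo substituent takes the lower locant (1 rather than 5).
That gives a bromo group at C-1; a chloro group at C-5.
Prefixes are listed alphabetically: bromo, chloro.
Assembling the pieces gives 1-bromo-5-chloropentane.

1-bromo-5-chloropentane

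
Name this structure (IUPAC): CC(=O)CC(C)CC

4-methylhexan-2-one

Counting along the main chain through the carbonyl gives 6 carbons: the parent is hexane.
The principal characteristic group is a ketone (C=O on an internal carbon), named with the suffix -one.
Number the chain so that numbering from this end puts the carbonyl group at C-2 rather than C-5.
That gives the carbonyl at C-2; a methyl group at C-4.
Putting it together: 4-methylhexan-2-one.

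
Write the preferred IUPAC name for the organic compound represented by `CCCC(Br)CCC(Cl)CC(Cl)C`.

The longest carbon chain is 10 atoms: the parent is decane.
Number the chain so that the substituent locant set {2,4,7} is lower than {4,7,9} at the first point of difference.
With this numbering: a bromo group at C-7; chloro groups at C-2 and C-4.
Prefixes are listed alphabetically: bromo, chloro.
Assembling the pieces gives 7-bromo-2,4-dichlorodecane.

7-bromo-2,4-dichlorodecane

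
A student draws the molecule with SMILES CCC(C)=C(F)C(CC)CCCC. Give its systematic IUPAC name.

5-ethyl-4-fluoro-3-methylnon-3-ene

The longest chain bearing the multiple bond is 9 carbons long (nonane).
There is one C=C double bond, indicated by the ending -ene.
Choose the numbering such that numbering from this end puts the double bond at C-3 rather than C-6.
That gives the double bond between C-3 and C-4; an ethyl group at C-5; a fluoro group at C-4; a methyl group at C-3.
Prefixes are listed alphabetically: ethyl, fluoro, methyl.
Assembling the pieces gives 5-ethyl-4-fluoro-3-methylnon-3-ene.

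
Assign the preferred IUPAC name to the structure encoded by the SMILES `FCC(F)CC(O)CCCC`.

The longest carbon chain that includes the –OH group has 8 carbons, so the parent hydride is octane.
The principal characteristic group is an alcohol (–OH), named with the suffix -ol.
Choose the numbering such that numbering from this end puts the hydroxyl group at C-4 rather than C-5.
That gives the hydroxyl at C-4; fluoro groups at C-1 and C-2.
Assembling the pieces gives 1,2-difluorooctan-4-ol.

1,2-difluorooctan-4-ol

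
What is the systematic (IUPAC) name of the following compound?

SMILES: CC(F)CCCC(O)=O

5-fluorohexanoic acid

The longest chain bearing the –COOH group is 6 carbons long (hexane).
A carboxylic acid (terminal –COOH) is the principal characteristic group, giving the suffix -oic acid.
Choose the numbering such that the carboxylic acid carbon is C-1 by definition.
With this numbering: a fluoro group at C-5.
The name is 5-fluorohexanoic acid.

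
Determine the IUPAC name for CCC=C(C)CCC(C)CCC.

The longest carbon chain that includes the multiple bond has 10 carbons, so the parent hydride is decane.
There is one C=C double bond, indicated by the ending -ene.
The numbering direction is chosen so that numbering from this end puts the double bond at C-3 rather than C-7.
This places the double bond between C-3 and C-4; methyl groups at C-4 and C-7.
Putting it together: 4,7-dimethyldec-3-ene.

4,7-dimethyldec-3-ene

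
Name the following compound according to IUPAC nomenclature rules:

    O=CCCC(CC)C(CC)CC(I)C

4,5-diethyl-7-iodooctanal

The longest chain bearing the –CHO group is 8 carbons long (octane).
The principal characteristic group is an aldehyde (terminal –CHO), named with the suffix -al.
Number the chain so that the aldehyde carbon is C-1 by definition.
That gives ethyl groups at C-4 and C-5; an iodo group at C-7.
Prefixes are listed alphabetically: ethyl, iodo.
Assembling the pieces gives 4,5-diethyl-7-iodooctanal.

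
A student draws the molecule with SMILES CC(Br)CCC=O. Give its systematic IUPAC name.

4-bromopentanal

Counting along the main chain through the –CHO group gives 5 carbons: the parent is pentane.
An aldehyde (terminal –CHO) is the principal characteristic group, giving the suffix -al.
Choose the numbering such that the aldehyde carbon is C-1 by definition.
That gives a bromo group at C-4.
Assembling the pieces gives 4-bromopentanal.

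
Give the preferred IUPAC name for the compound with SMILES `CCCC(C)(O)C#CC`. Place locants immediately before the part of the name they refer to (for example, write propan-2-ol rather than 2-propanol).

The longest chain bearing the –OH group and the multiple bond is 7 carbons long (heptane).
The principal characteristic group is an alcohol (–OH), named with the suffix -ol.
A C≡C triple bond in the chain gives the infix -yne-.
Number the chain so that numbering from this end puts the triple bond at C-2 rather than C-5.
With this numbering: the hydroxyl at C-4; the triple bond between C-2 and C-3; a methyl group at C-4.
Putting it together: 4-methylhept-2-yn-4-ol.

4-methylhept-2-yn-4-ol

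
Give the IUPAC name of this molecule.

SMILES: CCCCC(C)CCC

The longest carbon chain is 8 atoms: the parent is octane.
Choose the numbering such that the substituent locant set {4} is lower than {5} at the first point of difference.
With this numbering: a methyl group at C-4.
Putting it together: 4-methyloctane.

4-methyloctane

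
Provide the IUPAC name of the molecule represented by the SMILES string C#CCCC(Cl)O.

Counting along the main chain through the –OH group and the multiple bond gives 5 carbons: the parent is pentane.
The highest-priority functional group is an alcohol (–OH), so the name ends in -ol.
A C≡C triple bond in the chain gives the infix -yne-.
Choose the numbering such that numbering from this end puts the hydroxyl group at C-1 rather than C-5.
That gives the hydroxyl at C-1; the triple bond between C-4 and C-5; a chloro group at C-1.
Assembling the pieces gives 1-chloropent-4-yn-1-ol.

1-chloropent-4-yn-1-ol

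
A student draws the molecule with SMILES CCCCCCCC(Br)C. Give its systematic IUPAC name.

2-bromononane

The longest continuous carbon chain has 9 atoms, so the parent hydride is nonane.
Choose the numbering such that the substituent locant set {2} is lower than {8} at the first point of difference.
That gives a bromo group at C-2.
Assembling the pieces gives 2-bromononane.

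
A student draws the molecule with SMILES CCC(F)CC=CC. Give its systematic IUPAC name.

5-fluorohept-2-ene

The longest carbon chain that includes the multiple bond has 7 carbons, so the parent hydride is heptane.
A C=C double bond in the chain gives the infix -ene-.
The numbering direction is chosen so that numbering from this end puts the double bond at C-2 rather than C-5.
This places the double bond between C-2 and C-3; a fluoro group at C-5.
The name is 5-fluorohept-2-ene.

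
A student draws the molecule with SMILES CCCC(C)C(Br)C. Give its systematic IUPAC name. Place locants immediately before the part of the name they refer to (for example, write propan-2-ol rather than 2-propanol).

2-bromo-3-methylhexane

The parent chain contains 6 carbons (hexane).
Choose the numbering such that the substituent locant set {2,3} is lower than {4,5} at the first point of difference.
With this numbering: a bromo group at C-2; a methyl group at C-3.
Substituent prefixes are cited in alphabetical order (multiplying prefixes like di-/tri- are ignored for ordering).
The name is 2-bromo-3-methylhexane.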